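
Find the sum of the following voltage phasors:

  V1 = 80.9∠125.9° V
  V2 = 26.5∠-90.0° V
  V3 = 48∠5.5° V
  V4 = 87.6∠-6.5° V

Step 1 — Convert each phasor to rectangular form:
  V1 = 80.9·(cos(125.9°) + j·sin(125.9°)) = -47.44 + j65.53 V
  V2 = 26.5·(cos(-90.0°) + j·sin(-90.0°)) = 0 - j26.5 V
  V3 = 48·(cos(5.5°) + j·sin(5.5°)) = 47.78 + j4.601 V
  V4 = 87.6·(cos(-6.5°) + j·sin(-6.5°)) = 87.04 - j9.917 V
Step 2 — Sum components: V_total = 87.38 + j33.72 V.
Step 3 — Convert to polar: |V_total| = 93.66 V, ∠V_total = 21.1°.

V_total = 93.66∠21.1° V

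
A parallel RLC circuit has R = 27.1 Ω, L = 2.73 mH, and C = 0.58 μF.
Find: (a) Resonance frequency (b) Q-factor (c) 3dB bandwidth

Step 1 — Resonance: ω₀ = 1/√(LC) = 1/√(0.00273·5.8e-07) = 2.513e+04 rad/s.
Step 2 — f₀ = ω₀/(2π) = 4000 Hz.
Step 3 — Parallel Q: Q = R/(ω₀L) = 27.1/(2.513e+04·0.00273) = 0.395.
Step 4 — Bandwidth: Δω = ω₀/Q = 6.362e+04 rad/s; BW = Δω/(2π) = 1.013e+04 Hz.

(a) f₀ = 4000 Hz  (b) Q = 0.395  (c) BW = 1.013e+04 Hz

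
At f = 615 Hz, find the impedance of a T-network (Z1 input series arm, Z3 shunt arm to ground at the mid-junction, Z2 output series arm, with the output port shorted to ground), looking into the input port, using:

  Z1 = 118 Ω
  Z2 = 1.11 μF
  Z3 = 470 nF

Step 1 — Angular frequency: ω = 2π·f = 2π·615 = 3864 rad/s.
Step 2 — Component impedances:
  Z1: Z = R = 118 Ω
  Z2: Z = 1/(jωC) = -j/(ω·C) = 0 - j233.1 Ω
  Z3: Z = 1/(jωC) = -j/(ω·C) = 0 - j550.6 Ω
Step 3 — With the output port shorted to ground, the output series arm Z2 runs from the junction to ground; the shunt arm Z3 also runs from the junction to ground. They appear in parallel: Z3 || Z2 = 0 - j163.8 Ω.
Step 4 — Series with input arm Z1: Z_in = Z1 + (Z3 || Z2) = 118 - j163.8 Ω = 201.9∠-54.2° Ω.

Z = 118 - j163.8 Ω = 201.9∠-54.2° Ω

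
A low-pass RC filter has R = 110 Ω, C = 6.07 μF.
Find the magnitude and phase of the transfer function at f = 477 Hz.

Step 1 — Angular frequency: ω = 2π·477 = 2997 rad/s.
Step 2 — Transfer function: H(jω) = 1/(1 + jωRC).
Step 3 — Denominator: 1 + jωRC = 1 + j·2997·110·6.07e-06 = 1 + j2.001.
Step 4 — H = 0.1998 - j0.3999.
Step 5 — Magnitude: |H| = 0.447 (-7.0 dB); phase: φ = -63.4°.

|H| = 0.447 (-7.0 dB), φ = -63.4°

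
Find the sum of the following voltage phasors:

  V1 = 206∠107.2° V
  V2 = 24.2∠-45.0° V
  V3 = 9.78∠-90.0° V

Step 1 — Convert each phasor to rectangular form:
  V1 = 206·(cos(107.2°) + j·sin(107.2°)) = -60.92 + j196.8 V
  V2 = 24.2·(cos(-45.0°) + j·sin(-45.0°)) = 17.11 - j17.11 V
  V3 = 9.78·(cos(-90.0°) + j·sin(-90.0°)) = 0 - j9.78 V
Step 2 — Sum components: V_total = -43.8 + j169.9 V.
Step 3 — Convert to polar: |V_total| = 175.5 V, ∠V_total = 104.5°.

V_total = 175.5∠104.5° V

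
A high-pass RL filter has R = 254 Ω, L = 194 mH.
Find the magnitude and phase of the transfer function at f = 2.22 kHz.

Step 1 — Angular frequency: ω = 2π·2220 = 1.395e+04 rad/s.
Step 2 — Transfer function: H(jω) = jωL/(R + jωL).
Step 3 — Numerator jωL = j·2706; denominator R + jωL = 254 + j2706.
Step 4 — H = 0.9913 + j0.09304.
Step 5 — Magnitude: |H| = 0.9956 (-0.0 dB); phase: φ = 5.4°.

|H| = 0.9956 (-0.0 dB), φ = 5.4°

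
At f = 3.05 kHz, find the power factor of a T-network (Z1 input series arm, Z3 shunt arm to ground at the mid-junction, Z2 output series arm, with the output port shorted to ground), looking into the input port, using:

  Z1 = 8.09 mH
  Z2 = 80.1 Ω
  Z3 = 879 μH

Step 1 — Angular frequency: ω = 2π·f = 2π·3050 = 1.916e+04 rad/s.
Step 2 — Component impedances:
  Z1: Z = jωL = j·1.916e+04·0.00809 = 0 + j155 Ω
  Z2: Z = R = 80.1 Ω
  Z3: Z = jωL = j·1.916e+04·0.000879 = 0 + j16.84 Ω
Step 3 — With the output port shorted to ground, the output series arm Z2 runs from the junction to ground; the shunt arm Z3 also runs from the junction to ground. They appear in parallel: Z3 || Z2 = 3.392 + j16.13 Ω.
Step 4 — Series with input arm Z1: Z_in = Z1 + (Z3 || Z2) = 3.392 + j171.2 Ω = 171.2∠88.9° Ω.
Step 5 — Power factor: PF = cos(φ) = Re(Z)/|Z| = 3.3924/171.2 = 0.01982.
Step 6 — Type: Im(Z) = 171.2 ⇒ lagging (phase φ = 88.9°).

PF = 0.01982 (lagging, φ = 88.9°)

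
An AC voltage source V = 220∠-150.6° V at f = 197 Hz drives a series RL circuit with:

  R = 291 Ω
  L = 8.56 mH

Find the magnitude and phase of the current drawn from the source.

Step 1 — Angular frequency: ω = 2π·f = 2π·197 = 1238 rad/s.
Step 2 — Component impedances:
  R: Z = R = 291 Ω
  L: Z = jωL = j·1238·0.00856 = 0 + j10.6 Ω
Step 3 — Series combination: Z_total = R + L = 291 + j10.6 Ω = 291.2∠2.1° Ω.
Step 4 — Source phasor: V = 220∠-150.6° V = -191.7 - j108 V.
Step 5 — Ohm's law: I = V / Z_total = (-191.7 - j108) / (291 + j10.6) = -0.6713 - j0.3467 A.
Step 6 — Convert to polar: |I| = 0.7555 A, ∠I = -152.7°.

I = 0.7555∠-152.7° A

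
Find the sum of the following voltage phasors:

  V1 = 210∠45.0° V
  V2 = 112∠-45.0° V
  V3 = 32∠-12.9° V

Step 1 — Convert each phasor to rectangular form:
  V1 = 210·(cos(45.0°) + j·sin(45.0°)) = 148.5 + j148.5 V
  V2 = 112·(cos(-45.0°) + j·sin(-45.0°)) = 79.2 - j79.2 V
  V3 = 32·(cos(-12.9°) + j·sin(-12.9°)) = 31.19 - j7.144 V
Step 2 — Sum components: V_total = 258.9 + j62.15 V.
Step 3 — Convert to polar: |V_total| = 266.2 V, ∠V_total = 13.5°.

V_total = 266.2∠13.5° V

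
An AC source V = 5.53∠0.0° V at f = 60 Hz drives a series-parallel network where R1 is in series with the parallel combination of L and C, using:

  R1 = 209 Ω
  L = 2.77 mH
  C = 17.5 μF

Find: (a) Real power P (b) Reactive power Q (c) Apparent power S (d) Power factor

Step 1 — Angular frequency: ω = 2π·f = 2π·60 = 377 rad/s.
Step 2 — Component impedances:
  R1: Z = R = 209 Ω
  L: Z = jωL = j·377·0.00277 = 0 + j1.044 Ω
  C: Z = 1/(jωC) = -j/(ω·C) = 0 - j151.6 Ω
Step 3 — Parallel branch: L || C = 1/(1/L + 1/C) = 0 + j1.052 Ω.
Step 4 — Series with R1: Z_total = R1 + (L || C) = 209 + j1.052 Ω = 209∠0.3° Ω.
Step 5 — Source phasor: V = 5.53∠0.0° V = 5.53 V.
Step 6 — Current: I = V / Z = 0.02646 - j0.0001331 A = 0.02646∠-0.3° A.
Step 7 — Complex power: S = V·I* = 0.1463 + j0.0007361 VA.
Step 8 — Real power: P = Re(S) = 0.1463 W.
Step 9 — Reactive power: Q = Im(S) = 0.0007361 VAR.
Step 10 — Apparent power: |S| = 0.1463 VA.
Step 11 — Power factor: PF = P/|S| = 1 (lagging).

(a) P = 0.1463 W  (b) Q = 0.0007361 VAR  (c) S = 0.1463 VA  (d) PF = 1 (lagging)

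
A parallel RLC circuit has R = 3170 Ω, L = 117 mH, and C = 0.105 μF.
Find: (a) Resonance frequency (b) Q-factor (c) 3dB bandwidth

Step 1 — Resonance: ω₀ = 1/√(LC) = 1/√(0.117·1.05e-07) = 9022 rad/s.
Step 2 — f₀ = ω₀/(2π) = 1436 Hz.
Step 3 — Parallel Q: Q = R/(ω₀L) = 3170/(9022·0.117) = 3.003.
Step 4 — Bandwidth: Δω = ω₀/Q = 3004 rad/s; BW = Δω/(2π) = 478.2 Hz.

(a) f₀ = 1436 Hz  (b) Q = 3.003  (c) BW = 478.2 Hz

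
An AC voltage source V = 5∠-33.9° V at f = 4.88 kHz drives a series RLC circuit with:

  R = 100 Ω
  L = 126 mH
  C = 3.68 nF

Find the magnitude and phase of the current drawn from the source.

Step 1 — Angular frequency: ω = 2π·f = 2π·4880 = 3.066e+04 rad/s.
Step 2 — Component impedances:
  R: Z = R = 100 Ω
  L: Z = jωL = j·3.066e+04·0.126 = 0 + j3863 Ω
  C: Z = 1/(jωC) = -j/(ω·C) = 0 - j8862 Ω
Step 3 — Series combination: Z_total = R + L + C = 100 - j4999 Ω = 5000∠-88.9° Ω.
Step 4 — Source phasor: V = 5∠-33.9° V = 4.15 - j2.789 V.
Step 5 — Ohm's law: I = V / Z_total = (4.15 - j2.789) / (100 - j4999) = 0.0005742 + j0.0008187 A.
Step 6 — Convert to polar: |I| = 0.001 A, ∠I = 55.0°.

I = 0.001∠55.0° A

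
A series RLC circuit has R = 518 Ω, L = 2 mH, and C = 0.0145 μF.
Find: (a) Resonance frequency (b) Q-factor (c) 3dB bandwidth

Step 1 — Resonance condition Im(Z)=0 gives ω₀ = 1/√(LC).
Step 2 — ω₀ = 1/√(0.002·1.45e-08) = 1.857e+05 rad/s.
Step 3 — f₀ = ω₀/(2π) = 2.955e+04 Hz.
Step 4 — Series Q: Q = ω₀L/R = 1.857e+05·0.002/518 = 0.717.
Step 5 — 3dB bandwidth: Δω = ω₀/Q = 2.59e+05 rad/s; BW = Δω/(2π) = 4.122e+04 Hz.

(a) f₀ = 2.955e+04 Hz  (b) Q = 0.717  (c) BW = 4.122e+04 Hz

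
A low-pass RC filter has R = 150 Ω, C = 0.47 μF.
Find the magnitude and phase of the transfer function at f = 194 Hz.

Step 1 — Angular frequency: ω = 2π·194 = 1219 rad/s.
Step 2 — Transfer function: H(jω) = 1/(1 + jωRC).
Step 3 — Denominator: 1 + jωRC = 1 + j·1219·150·4.7e-07 = 1 + j0.08594.
Step 4 — H = 0.9927 - j0.08531.
Step 5 — Magnitude: |H| = 0.9963 (-0.0 dB); phase: φ = -4.9°.

|H| = 0.9963 (-0.0 dB), φ = -4.9°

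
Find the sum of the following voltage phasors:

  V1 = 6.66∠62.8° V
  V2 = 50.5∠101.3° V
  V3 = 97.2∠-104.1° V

Step 1 — Convert each phasor to rectangular form:
  V1 = 6.66·(cos(62.8°) + j·sin(62.8°)) = 3.044 + j5.924 V
  V2 = 50.5·(cos(101.3°) + j·sin(101.3°)) = -9.895 + j49.52 V
  V3 = 97.2·(cos(-104.1°) + j·sin(-104.1°)) = -23.68 - j94.27 V
Step 2 — Sum components: V_total = -30.53 - j38.83 V.
Step 3 — Convert to polar: |V_total| = 49.39 V, ∠V_total = -128.2°.

V_total = 49.39∠-128.2° V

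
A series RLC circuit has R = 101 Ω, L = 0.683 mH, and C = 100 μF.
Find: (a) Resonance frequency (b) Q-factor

Step 1 — Resonance condition Im(Z)=0 gives ω₀ = 1/√(LC).
Step 2 — ω₀ = 1/√(0.000683·0.0001) = 3826 rad/s.
Step 3 — f₀ = ω₀/(2π) = 609 Hz.
Step 4 — Series Q: Q = ω₀L/R = 3826·0.000683/101 = 0.02588.

(a) f₀ = 609 Hz  (b) Q = 0.02588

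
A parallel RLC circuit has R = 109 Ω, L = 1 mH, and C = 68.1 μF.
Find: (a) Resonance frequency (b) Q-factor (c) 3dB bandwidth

Step 1 — Resonance: ω₀ = 1/√(LC) = 1/√(0.001·6.81e-05) = 3832 rad/s.
Step 2 — f₀ = ω₀/(2π) = 609.9 Hz.
Step 3 — Parallel Q: Q = R/(ω₀L) = 109/(3832·0.001) = 28.44.
Step 4 — Bandwidth: Δω = ω₀/Q = 134.7 rad/s; BW = Δω/(2π) = 21.44 Hz.

(a) f₀ = 609.9 Hz  (b) Q = 28.44  (c) BW = 21.44 Hz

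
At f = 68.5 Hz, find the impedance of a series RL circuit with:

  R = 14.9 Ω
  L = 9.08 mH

Step 1 — Angular frequency: ω = 2π·f = 2π·68.5 = 430.4 rad/s.
Step 2 — Component impedances:
  R: Z = R = 14.9 Ω
  L: Z = jωL = j·430.4·0.00908 = 0 + j3.908 Ω
Step 3 — Series combination: Z_total = R + L = 14.9 + j3.908 Ω = 15.4∠14.7° Ω.

Z = 14.9 + j3.908 Ω = 15.4∠14.7° Ω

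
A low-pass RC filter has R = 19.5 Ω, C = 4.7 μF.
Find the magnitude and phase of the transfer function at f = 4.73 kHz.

Step 1 — Angular frequency: ω = 2π·4730 = 2.972e+04 rad/s.
Step 2 — Transfer function: H(jω) = 1/(1 + jωRC).
Step 3 — Denominator: 1 + jωRC = 1 + j·2.972e+04·19.5·4.7e-06 = 1 + j2.724.
Step 4 — H = 0.1188 - j0.3235.
Step 5 — Magnitude: |H| = 0.3446 (-9.3 dB); phase: φ = -69.8°.

|H| = 0.3446 (-9.3 dB), φ = -69.8°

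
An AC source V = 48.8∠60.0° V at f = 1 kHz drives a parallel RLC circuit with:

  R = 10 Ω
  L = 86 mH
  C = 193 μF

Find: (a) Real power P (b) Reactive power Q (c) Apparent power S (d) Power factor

Step 1 — Angular frequency: ω = 2π·f = 2π·1000 = 6283 rad/s.
Step 2 — Component impedances:
  R: Z = R = 10 Ω
  L: Z = jωL = j·6283·0.086 = 0 + j540.4 Ω
  C: Z = 1/(jωC) = -j/(ω·C) = 0 - j0.8246 Ω
Step 3 — Parallel combination: 1/Z_total = 1/R + 1/L + 1/C; Z_total = 0.06775 - j0.8203 Ω = 0.8231∠-85.3° Ω.
Step 4 — Source phasor: V = 48.8∠60.0° V = 24.4 + j42.26 V.
Step 5 — Current: I = V / Z = -48.73 + j33.77 A = 59.29∠145.3° A.
Step 6 — Complex power: S = V·I* = 238.1 - j2883 VA.
Step 7 — Real power: P = Re(S) = 238.1 W.
Step 8 — Reactive power: Q = Im(S) = -2883 VAR.
Step 9 — Apparent power: |S| = 2893 VA.
Step 10 — Power factor: PF = P/|S| = 0.08231 (leading).

(a) P = 238.1 W  (b) Q = -2883 VAR  (c) S = 2893 VA  (d) PF = 0.08231 (leading)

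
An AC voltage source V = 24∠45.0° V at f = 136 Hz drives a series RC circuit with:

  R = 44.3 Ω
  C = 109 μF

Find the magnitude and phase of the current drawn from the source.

Step 1 — Angular frequency: ω = 2π·f = 2π·136 = 854.5 rad/s.
Step 2 — Component impedances:
  R: Z = R = 44.3 Ω
  C: Z = 1/(jωC) = -j/(ω·C) = 0 - j10.74 Ω
Step 3 — Series combination: Z_total = R + C = 44.3 - j10.74 Ω = 45.58∠-13.6° Ω.
Step 4 — Source phasor: V = 24∠45.0° V = 16.97 + j16.97 V.
Step 5 — Ohm's law: I = V / Z_total = (16.97 + j16.97) / (44.3 - j10.74) = 0.2741 + j0.4495 A.
Step 6 — Convert to polar: |I| = 0.5265 A, ∠I = 58.6°.

I = 0.5265∠58.6° A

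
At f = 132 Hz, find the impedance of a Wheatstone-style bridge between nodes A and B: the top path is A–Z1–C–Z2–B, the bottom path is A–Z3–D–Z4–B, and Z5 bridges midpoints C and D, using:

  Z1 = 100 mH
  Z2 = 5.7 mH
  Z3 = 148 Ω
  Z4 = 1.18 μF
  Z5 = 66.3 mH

Step 1 — Angular frequency: ω = 2π·f = 2π·132 = 829.4 rad/s.
Step 2 — Component impedances:
  Z1: Z = jωL = j·829.4·0.1 = 0 + j82.94 Ω
  Z2: Z = jωL = j·829.4·0.0057 = 0 + j4.727 Ω
  Z3: Z = R = 148 Ω
  Z4: Z = 1/(jωC) = -j/(ω·C) = 0 - j1022 Ω
  Z5: Z = jωL = j·829.4·0.0663 = 0 + j54.99 Ω
Step 3 — Bridge requires nodal analysis (the Z5 bridge couples midpoints C and D, so the two paths cannot be reduced to a simple series/parallel combination). Setting node B to ground and injecting 1 A at node A, the 3-node admittance system at A, C, D solves to V_A = Z_AB = 24.19 + j64.63 Ω = 69.01∠69.5° Ω.

Z = 24.19 + j64.63 Ω = 69.01∠69.5° Ω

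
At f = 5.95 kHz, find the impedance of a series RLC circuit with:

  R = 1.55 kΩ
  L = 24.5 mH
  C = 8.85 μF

Step 1 — Angular frequency: ω = 2π·f = 2π·5950 = 3.738e+04 rad/s.
Step 2 — Component impedances:
  R: Z = R = 1550 Ω
  L: Z = jωL = j·3.738e+04·0.0245 = 0 + j915.9 Ω
  C: Z = 1/(jωC) = -j/(ω·C) = 0 - j3.022 Ω
Step 3 — Series combination: Z_total = R + L + C = 1550 + j912.9 Ω = 1799∠30.5° Ω.

Z = 1550 + j912.9 Ω = 1799∠30.5° Ω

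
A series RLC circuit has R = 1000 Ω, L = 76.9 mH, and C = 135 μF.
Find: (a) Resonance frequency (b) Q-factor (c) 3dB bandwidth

Step 1 — Resonance condition Im(Z)=0 gives ω₀ = 1/√(LC).
Step 2 — ω₀ = 1/√(0.0769·0.000135) = 310.4 rad/s.
Step 3 — f₀ = ω₀/(2π) = 49.4 Hz.
Step 4 — Series Q: Q = ω₀L/R = 310.4·0.0769/1000 = 0.02387.
Step 5 — 3dB bandwidth: Δω = ω₀/Q = 1.3e+04 rad/s; BW = Δω/(2π) = 2070 Hz.

(a) f₀ = 49.4 Hz  (b) Q = 0.02387  (c) BW = 2070 Hz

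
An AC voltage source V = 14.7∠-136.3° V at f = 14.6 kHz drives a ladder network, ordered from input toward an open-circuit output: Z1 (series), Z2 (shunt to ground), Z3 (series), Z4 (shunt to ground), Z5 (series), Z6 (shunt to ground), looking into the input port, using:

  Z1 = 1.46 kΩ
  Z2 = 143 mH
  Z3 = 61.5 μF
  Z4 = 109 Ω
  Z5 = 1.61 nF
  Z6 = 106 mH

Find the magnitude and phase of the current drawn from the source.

Step 1 — Angular frequency: ω = 2π·f = 2π·1.46e+04 = 9.173e+04 rad/s.
Step 2 — Component impedances:
  Z1: Z = R = 1460 Ω
  Z2: Z = jωL = j·9.173e+04·0.143 = 0 + j1.312e+04 Ω
  Z3: Z = 1/(jωC) = -j/(ω·C) = 0 - j0.1773 Ω
  Z4: Z = R = 109 Ω
  Z5: Z = 1/(jωC) = -j/(ω·C) = 0 - j6771 Ω
  Z6: Z = jωL = j·9.173e+04·0.106 = 0 + j9724 Ω
Step 3 — Ladder network (open output): work backward from the far end, alternating series and parallel combinations. Z_in = 1569 + j4.742 Ω = 1569∠0.2° Ω.
Step 4 — Source phasor: V = 14.7∠-136.3° V = -10.63 - j10.16 V.
Step 5 — Ohm's law: I = V / Z_total = (-10.63 - j10.16) / (1569 + j4.742) = -0.006794 - j0.006453 A.
Step 6 — Convert to polar: |I| = 0.00937 A, ∠I = -136.5°.

I = 0.00937∠-136.5° A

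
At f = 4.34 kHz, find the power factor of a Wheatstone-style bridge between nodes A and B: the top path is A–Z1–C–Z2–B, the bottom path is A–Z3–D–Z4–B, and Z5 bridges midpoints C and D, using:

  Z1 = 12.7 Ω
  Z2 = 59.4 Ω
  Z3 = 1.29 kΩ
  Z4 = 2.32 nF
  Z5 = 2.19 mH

Step 1 — Angular frequency: ω = 2π·f = 2π·4340 = 2.727e+04 rad/s.
Step 2 — Component impedances:
  Z1: Z = R = 12.7 Ω
  Z2: Z = R = 59.4 Ω
  Z3: Z = R = 1290 Ω
  Z4: Z = 1/(jωC) = -j/(ω·C) = 0 - j1.581e+04 Ω
  Z5: Z = jωL = j·2.727e+04·0.00219 = 0 + j59.72 Ω
Step 3 — Bridge requires nodal analysis (the Z5 bridge couples midpoints C and D, so the two paths cannot be reduced to a simple series/parallel combination). Setting node B to ground and injecting 1 A at node A, the 3-node admittance system at A, C, D solves to V_A = Z_AB = 71.98 - j0.2186 Ω = 71.98∠-0.2° Ω.
Step 4 — Power factor: PF = cos(φ) = Re(Z)/|Z| = 71.98/71.98 = 1.
Step 5 — Type: Im(Z) = -0.2186 ⇒ leading (phase φ = -0.2°).

PF = 1 (leading, φ = -0.2°)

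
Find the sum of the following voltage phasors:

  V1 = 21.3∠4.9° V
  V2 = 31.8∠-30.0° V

Step 1 — Convert each phasor to rectangular form:
  V1 = 21.3·(cos(4.9°) + j·sin(4.9°)) = 21.22 + j1.819 V
  V2 = 31.8·(cos(-30.0°) + j·sin(-30.0°)) = 27.54 - j15.9 V
Step 2 — Sum components: V_total = 48.76 - j14.08 V.
Step 3 — Convert to polar: |V_total| = 50.75 V, ∠V_total = -16.1°.

V_total = 50.75∠-16.1° V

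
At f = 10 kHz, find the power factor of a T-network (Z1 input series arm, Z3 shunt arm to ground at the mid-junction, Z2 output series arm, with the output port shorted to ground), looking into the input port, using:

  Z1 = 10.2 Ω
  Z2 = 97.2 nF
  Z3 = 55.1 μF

Step 1 — Angular frequency: ω = 2π·f = 2π·1e+04 = 6.283e+04 rad/s.
Step 2 — Component impedances:
  Z1: Z = R = 10.2 Ω
  Z2: Z = 1/(jωC) = -j/(ω·C) = 0 - j163.7 Ω
  Z3: Z = 1/(jωC) = -j/(ω·C) = 0 - j0.2888 Ω
Step 3 — With the output port shorted to ground, the output series arm Z2 runs from the junction to ground; the shunt arm Z3 also runs from the junction to ground. They appear in parallel: Z3 || Z2 = 0 - j0.2883 Ω.
Step 4 — Series with input arm Z1: Z_in = Z1 + (Z3 || Z2) = 10.2 - j0.2883 Ω = 10.2∠-1.6° Ω.
Step 5 — Power factor: PF = cos(φ) = Re(Z)/|Z| = 10.2/10.204 = 0.9996.
Step 6 — Type: Im(Z) = -0.2883 ⇒ leading (phase φ = -1.6°).

PF = 0.9996 (leading, φ = -1.6°)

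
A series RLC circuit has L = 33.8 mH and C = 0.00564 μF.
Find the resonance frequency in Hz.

Step 1 — Resonance condition Im(Z)=0 gives ω₀ = 1/√(LC).
Step 2 — ω₀ = 1/√(0.0338·5.64e-09) = 7.243e+04 rad/s.
Step 3 — f₀ = ω₀/(2π) = 1.153e+04 Hz.

f₀ = 1.153e+04 Hz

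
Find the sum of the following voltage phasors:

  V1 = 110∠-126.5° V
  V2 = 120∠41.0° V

Step 1 — Convert each phasor to rectangular form:
  V1 = 110·(cos(-126.5°) + j·sin(-126.5°)) = -65.43 - j88.42 V
  V2 = 120·(cos(41.0°) + j·sin(41.0°)) = 90.57 + j78.73 V
Step 2 — Sum components: V_total = 25.13 - j9.697 V.
Step 3 — Convert to polar: |V_total| = 26.94 V, ∠V_total = -21.1°.

V_total = 26.94∠-21.1° V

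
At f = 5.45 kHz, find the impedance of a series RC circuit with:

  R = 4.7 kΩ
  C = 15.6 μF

Step 1 — Angular frequency: ω = 2π·f = 2π·5450 = 3.424e+04 rad/s.
Step 2 — Component impedances:
  R: Z = R = 4700 Ω
  C: Z = 1/(jωC) = -j/(ω·C) = 0 - j1.872 Ω
Step 3 — Series combination: Z_total = R + C = 4700 - j1.872 Ω = 4700∠-0.0° Ω.

Z = 4700 - j1.872 Ω = 4700∠-0.0° Ω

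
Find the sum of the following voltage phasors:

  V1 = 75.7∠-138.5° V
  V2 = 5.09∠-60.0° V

Step 1 — Convert each phasor to rectangular form:
  V1 = 75.7·(cos(-138.5°) + j·sin(-138.5°)) = -56.7 - j50.16 V
  V2 = 5.09·(cos(-60.0°) + j·sin(-60.0°)) = 2.545 - j4.408 V
Step 2 — Sum components: V_total = -54.15 - j54.57 V.
Step 3 — Convert to polar: |V_total| = 76.88 V, ∠V_total = -134.8°.

V_total = 76.88∠-134.8° V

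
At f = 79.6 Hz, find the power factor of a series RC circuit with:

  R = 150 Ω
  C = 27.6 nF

Step 1 — Angular frequency: ω = 2π·f = 2π·79.6 = 500.1 rad/s.
Step 2 — Component impedances:
  R: Z = R = 150 Ω
  C: Z = 1/(jωC) = -j/(ω·C) = 0 - j7.244e+04 Ω
Step 3 — Series combination: Z_total = R + C = 150 - j7.244e+04 Ω = 7.244e+04∠-89.9° Ω.
Step 4 — Power factor: PF = cos(φ) = Re(Z)/|Z| = 150/7.244e+04 = 0.002071.
Step 5 — Type: Im(Z) = -7.244e+04 ⇒ leading (phase φ = -89.9°).

PF = 0.002071 (leading, φ = -89.9°)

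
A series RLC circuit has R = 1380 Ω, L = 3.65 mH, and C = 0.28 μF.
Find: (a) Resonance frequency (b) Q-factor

Step 1 — Resonance condition Im(Z)=0 gives ω₀ = 1/√(LC).
Step 2 — ω₀ = 1/√(0.00365·2.8e-07) = 3.128e+04 rad/s.
Step 3 — f₀ = ω₀/(2π) = 4978 Hz.
Step 4 — Series Q: Q = ω₀L/R = 3.128e+04·0.00365/1380 = 0.08273.

(a) f₀ = 4978 Hz  (b) Q = 0.08273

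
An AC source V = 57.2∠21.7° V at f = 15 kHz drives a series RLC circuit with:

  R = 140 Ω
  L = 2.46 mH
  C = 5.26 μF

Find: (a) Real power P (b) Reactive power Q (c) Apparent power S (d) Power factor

Step 1 — Angular frequency: ω = 2π·f = 2π·1.5e+04 = 9.425e+04 rad/s.
Step 2 — Component impedances:
  R: Z = R = 140 Ω
  L: Z = jωL = j·9.425e+04·0.00246 = 0 + j231.8 Ω
  C: Z = 1/(jωC) = -j/(ω·C) = 0 - j2.017 Ω
Step 3 — Series combination: Z_total = R + L + C = 140 + j229.8 Ω = 269.1∠58.7° Ω.
Step 4 — Source phasor: V = 57.2∠21.7° V = 53.15 + j21.15 V.
Step 5 — Current: I = V / Z = 0.1699 - j0.1278 A = 0.2125∠-37.0° A.
Step 6 — Complex power: S = V·I* = 6.325 + j10.38 VA.
Step 7 — Real power: P = Re(S) = 6.325 W.
Step 8 — Reactive power: Q = Im(S) = 10.38 VAR.
Step 9 — Apparent power: |S| = 12.16 VA.
Step 10 — Power factor: PF = P/|S| = 0.5202 (lagging).

(a) P = 6.325 W  (b) Q = 10.38 VAR  (c) S = 12.16 VA  (d) PF = 0.5202 (lagging)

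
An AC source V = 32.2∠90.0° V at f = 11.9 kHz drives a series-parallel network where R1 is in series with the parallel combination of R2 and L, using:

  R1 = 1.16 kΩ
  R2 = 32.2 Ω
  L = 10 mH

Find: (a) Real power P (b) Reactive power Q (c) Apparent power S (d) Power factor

Step 1 — Angular frequency: ω = 2π·f = 2π·1.19e+04 = 7.477e+04 rad/s.
Step 2 — Component impedances:
  R1: Z = R = 1160 Ω
  R2: Z = R = 32.2 Ω
  L: Z = jωL = j·7.477e+04·0.01 = 0 + j747.7 Ω
Step 3 — Parallel branch: R2 || L = 1/(1/R2 + 1/L) = 32.14 + j1.384 Ω.
Step 4 — Series with R1: Z_total = R1 + (R2 || L) = 1192 + j1.384 Ω = 1192∠0.1° Ω.
Step 5 — Source phasor: V = 32.2∠90.0° V = 0 + j32.2 V.
Step 6 — Current: I = V / Z = 3.136e-05 + j0.02701 A = 0.02701∠89.9° A.
Step 7 — Complex power: S = V·I* = 0.8697 + j0.00101 VA.
Step 8 — Real power: P = Re(S) = 0.8697 W.
Step 9 — Reactive power: Q = Im(S) = 0.00101 VAR.
Step 10 — Apparent power: |S| = 0.8697 VA.
Step 11 — Power factor: PF = P/|S| = 1 (lagging).

(a) P = 0.8697 W  (b) Q = 0.00101 VAR  (c) S = 0.8697 VA  (d) PF = 1 (lagging)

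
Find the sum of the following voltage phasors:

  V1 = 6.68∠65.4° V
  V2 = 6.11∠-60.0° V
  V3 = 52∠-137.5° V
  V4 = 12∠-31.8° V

Step 1 — Convert each phasor to rectangular form:
  V1 = 6.68·(cos(65.4°) + j·sin(65.4°)) = 2.781 + j6.074 V
  V2 = 6.11·(cos(-60.0°) + j·sin(-60.0°)) = 3.055 - j5.291 V
  V3 = 52·(cos(-137.5°) + j·sin(-137.5°)) = -38.34 - j35.13 V
  V4 = 12·(cos(-31.8°) + j·sin(-31.8°)) = 10.2 - j6.323 V
Step 2 — Sum components: V_total = -22.3 - j40.67 V.
Step 3 — Convert to polar: |V_total| = 46.39 V, ∠V_total = -118.7°.

V_total = 46.39∠-118.7° V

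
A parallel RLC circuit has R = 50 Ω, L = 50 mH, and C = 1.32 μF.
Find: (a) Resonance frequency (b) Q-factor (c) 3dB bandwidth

Step 1 — Resonance: ω₀ = 1/√(LC) = 1/√(0.05·1.32e-06) = 3892 rad/s.
Step 2 — f₀ = ω₀/(2π) = 619.5 Hz.
Step 3 — Parallel Q: Q = R/(ω₀L) = 50/(3892·0.05) = 0.2569.
Step 4 — Bandwidth: Δω = ω₀/Q = 1.515e+04 rad/s; BW = Δω/(2π) = 2411 Hz.

(a) f₀ = 619.5 Hz  (b) Q = 0.2569  (c) BW = 2411 Hz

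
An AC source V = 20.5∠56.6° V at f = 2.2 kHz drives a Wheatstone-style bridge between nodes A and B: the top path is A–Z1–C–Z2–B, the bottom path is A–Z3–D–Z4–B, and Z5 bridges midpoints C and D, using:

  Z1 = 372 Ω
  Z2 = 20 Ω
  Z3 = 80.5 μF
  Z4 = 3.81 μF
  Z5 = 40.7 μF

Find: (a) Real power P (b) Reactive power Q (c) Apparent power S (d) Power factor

Step 1 — Angular frequency: ω = 2π·f = 2π·2200 = 1.382e+04 rad/s.
Step 2 — Component impedances:
  Z1: Z = R = 372 Ω
  Z2: Z = R = 20 Ω
  Z3: Z = 1/(jωC) = -j/(ω·C) = 0 - j0.8987 Ω
  Z4: Z = 1/(jωC) = -j/(ω·C) = 0 - j18.99 Ω
  Z5: Z = 1/(jωC) = -j/(ω·C) = 0 - j1.777 Ω
Step 3 — Bridge requires nodal analysis (the Z5 bridge couples midpoints C and D, so the two paths cannot be reduced to a simple series/parallel combination). Setting node B to ground and injecting 1 A at node A, the 3-node admittance system at A, C, D solves to V_A = Z_AB = 8.682 - j10.89 Ω = 13.92∠-51.4° Ω.
Step 4 — Source phasor: V = 20.5∠56.6° V = 11.28 + j17.11 V.
Step 5 — Current: I = V / Z = -0.4557 + j1.4 A = 1.472∠108.0° A.
Step 6 — Complex power: S = V·I* = 18.82 - j23.6 VA.
Step 7 — Real power: P = Re(S) = 18.82 W.
Step 8 — Reactive power: Q = Im(S) = -23.6 VAR.
Step 9 — Apparent power: |S| = 30.18 VA.
Step 10 — Power factor: PF = P/|S| = 0.6235 (leading).

(a) P = 18.82 W  (b) Q = -23.6 VAR  (c) S = 30.18 VA  (d) PF = 0.6235 (leading)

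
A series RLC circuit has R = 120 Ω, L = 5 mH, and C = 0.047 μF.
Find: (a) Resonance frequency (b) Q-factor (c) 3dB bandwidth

Step 1 — Resonance: ω₀ = 1/√(LC) = 1/√(0.005·4.7e-08) = 6.523e+04 rad/s.
Step 2 — f₀ = ω₀/(2π) = 1.038e+04 Hz.
Step 3 — Series Q: Q = ω₀L/R = 6.523e+04·0.005/120 = 2.718.
Step 4 — Bandwidth: Δω = ω₀/Q = 2.4e+04 rad/s; BW = Δω/(2π) = 3820 Hz.

(a) f₀ = 1.038e+04 Hz  (b) Q = 2.718  (c) BW = 3820 Hz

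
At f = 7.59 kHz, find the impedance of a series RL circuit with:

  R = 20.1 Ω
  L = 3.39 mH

Step 1 — Angular frequency: ω = 2π·f = 2π·7590 = 4.769e+04 rad/s.
Step 2 — Component impedances:
  R: Z = R = 20.1 Ω
  L: Z = jωL = j·4.769e+04·0.00339 = 0 + j161.7 Ω
Step 3 — Series combination: Z_total = R + L = 20.1 + j161.7 Ω = 162.9∠82.9° Ω.

Z = 20.1 + j161.7 Ω = 162.9∠82.9° Ω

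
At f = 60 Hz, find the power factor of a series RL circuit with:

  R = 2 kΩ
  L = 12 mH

Step 1 — Angular frequency: ω = 2π·f = 2π·60 = 377 rad/s.
Step 2 — Component impedances:
  R: Z = R = 2000 Ω
  L: Z = jωL = j·377·0.012 = 0 + j4.524 Ω
Step 3 — Series combination: Z_total = R + L = 2000 + j4.524 Ω = 2000∠0.1° Ω.
Step 4 — Power factor: PF = cos(φ) = Re(Z)/|Z| = 2000/2000 = 1.
Step 5 — Type: Im(Z) = 4.524 ⇒ lagging (phase φ = 0.1°).

PF = 1 (lagging, φ = 0.1°)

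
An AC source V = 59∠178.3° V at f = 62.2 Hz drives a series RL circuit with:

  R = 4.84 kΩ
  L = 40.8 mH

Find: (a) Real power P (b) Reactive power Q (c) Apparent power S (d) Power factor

Step 1 — Angular frequency: ω = 2π·f = 2π·62.2 = 390.8 rad/s.
Step 2 — Component impedances:
  R: Z = R = 4840 Ω
  L: Z = jωL = j·390.8·0.0408 = 0 + j15.95 Ω
Step 3 — Series combination: Z_total = R + L = 4840 + j15.95 Ω = 4840∠0.2° Ω.
Step 4 — Source phasor: V = 59∠178.3° V = -58.97 + j1.75 V.
Step 5 — Current: I = V / Z = -0.01218 + j0.0004018 A = 0.01219∠178.1° A.
Step 6 — Complex power: S = V·I* = 0.7192 + j0.002369 VA.
Step 7 — Real power: P = Re(S) = 0.7192 W.
Step 8 — Reactive power: Q = Im(S) = 0.002369 VAR.
Step 9 — Apparent power: |S| = 0.7192 VA.
Step 10 — Power factor: PF = P/|S| = 1 (lagging).

(a) P = 0.7192 W  (b) Q = 0.002369 VAR  (c) S = 0.7192 VA  (d) PF = 1 (lagging)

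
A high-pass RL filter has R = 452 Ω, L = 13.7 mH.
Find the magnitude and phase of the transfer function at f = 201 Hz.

Step 1 — Angular frequency: ω = 2π·201 = 1263 rad/s.
Step 2 — Transfer function: H(jω) = jωL/(R + jωL).
Step 3 — Numerator jωL = j·17.3; denominator R + jωL = 452 + j17.3.
Step 4 — H = 0.001463 + j0.03822.
Step 5 — Magnitude: |H| = 0.03825 (-28.3 dB); phase: φ = 87.8°.

|H| = 0.03825 (-28.3 dB), φ = 87.8°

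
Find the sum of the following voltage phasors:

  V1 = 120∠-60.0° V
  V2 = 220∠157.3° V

Step 1 — Convert each phasor to rectangular form:
  V1 = 120·(cos(-60.0°) + j·sin(-60.0°)) = 60 - j103.9 V
  V2 = 220·(cos(157.3°) + j·sin(157.3°)) = -203 + j84.9 V
Step 2 — Sum components: V_total = -143 - j19.02 V.
Step 3 — Convert to polar: |V_total| = 144.2 V, ∠V_total = -172.4°.

V_total = 144.2∠-172.4° V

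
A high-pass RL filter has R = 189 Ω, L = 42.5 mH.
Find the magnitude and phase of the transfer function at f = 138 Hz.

Step 1 — Angular frequency: ω = 2π·138 = 867.1 rad/s.
Step 2 — Transfer function: H(jω) = jωL/(R + jωL).
Step 3 — Numerator jωL = j·36.85; denominator R + jωL = 189 + j36.85.
Step 4 — H = 0.03662 + j0.1878.
Step 5 — Magnitude: |H| = 0.1914 (-14.4 dB); phase: φ = 79.0°.

|H| = 0.1914 (-14.4 dB), φ = 79.0°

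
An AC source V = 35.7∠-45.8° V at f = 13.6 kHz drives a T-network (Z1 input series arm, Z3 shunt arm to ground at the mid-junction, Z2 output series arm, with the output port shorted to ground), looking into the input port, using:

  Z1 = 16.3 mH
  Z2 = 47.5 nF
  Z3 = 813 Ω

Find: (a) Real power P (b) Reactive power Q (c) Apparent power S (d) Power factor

Step 1 — Angular frequency: ω = 2π·f = 2π·1.36e+04 = 8.545e+04 rad/s.
Step 2 — Component impedances:
  Z1: Z = jωL = j·8.545e+04·0.0163 = 0 + j1393 Ω
  Z2: Z = 1/(jωC) = -j/(ω·C) = 0 - j246.4 Ω
  Z3: Z = R = 813 Ω
Step 3 — With the output port shorted to ground, the output series arm Z2 runs from the junction to ground; the shunt arm Z3 also runs from the junction to ground. They appear in parallel: Z3 || Z2 = 68.38 - j225.6 Ω.
Step 4 — Series with input arm Z1: Z_in = Z1 + (Z3 || Z2) = 68.38 + j1167 Ω = 1169∠86.6° Ω.
Step 5 — Source phasor: V = 35.7∠-45.8° V = 24.89 - j25.59 V.
Step 6 — Current: I = V / Z = -0.02061 - j0.02253 A = 0.03053∠-132.4° A.
Step 7 — Complex power: S = V·I* = 0.06375 + j1.088 VA.
Step 8 — Real power: P = Re(S) = 0.06375 W.
Step 9 — Reactive power: Q = Im(S) = 1.088 VAR.
Step 10 — Apparent power: |S| = 1.09 VA.
Step 11 — Power factor: PF = P/|S| = 0.05848 (lagging).

(a) P = 0.06375 W  (b) Q = 1.088 VAR  (c) S = 1.09 VA  (d) PF = 0.05848 (lagging)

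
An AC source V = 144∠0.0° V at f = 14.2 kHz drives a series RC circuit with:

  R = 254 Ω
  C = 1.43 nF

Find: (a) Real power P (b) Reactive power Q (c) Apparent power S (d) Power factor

Step 1 — Angular frequency: ω = 2π·f = 2π·1.42e+04 = 8.922e+04 rad/s.
Step 2 — Component impedances:
  R: Z = R = 254 Ω
  C: Z = 1/(jωC) = -j/(ω·C) = 0 - j7838 Ω
Step 3 — Series combination: Z_total = R + C = 254 - j7838 Ω = 7842∠-88.1° Ω.
Step 4 — Source phasor: V = 144∠0.0° V = 144 V.
Step 5 — Current: I = V / Z = 0.0005948 + j0.01835 A = 0.01836∠88.1° A.
Step 6 — Complex power: S = V·I* = 0.08565 - j2.643 VA.
Step 7 — Real power: P = Re(S) = 0.08565 W.
Step 8 — Reactive power: Q = Im(S) = -2.643 VAR.
Step 9 — Apparent power: |S| = 2.644 VA.
Step 10 — Power factor: PF = P/|S| = 0.03239 (leading).

(a) P = 0.08565 W  (b) Q = -2.643 VAR  (c) S = 2.644 VA  (d) PF = 0.03239 (leading)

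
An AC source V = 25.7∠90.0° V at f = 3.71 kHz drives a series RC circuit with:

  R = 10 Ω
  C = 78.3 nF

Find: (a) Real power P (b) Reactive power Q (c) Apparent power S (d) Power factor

Step 1 — Angular frequency: ω = 2π·f = 2π·3710 = 2.331e+04 rad/s.
Step 2 — Component impedances:
  R: Z = R = 10 Ω
  C: Z = 1/(jωC) = -j/(ω·C) = 0 - j547.9 Ω
Step 3 — Series combination: Z_total = R + C = 10 - j547.9 Ω = 548∠-89.0° Ω.
Step 4 — Source phasor: V = 25.7∠90.0° V = 0 + j25.7 V.
Step 5 — Current: I = V / Z = -0.04689 + j0.0008559 A = 0.0469∠179.0° A.
Step 6 — Complex power: S = V·I* = 0.022 - j1.205 VA.
Step 7 — Real power: P = Re(S) = 0.022 W.
Step 8 — Reactive power: Q = Im(S) = -1.205 VAR.
Step 9 — Apparent power: |S| = 1.205 VA.
Step 10 — Power factor: PF = P/|S| = 0.01825 (leading).

(a) P = 0.022 W  (b) Q = -1.205 VAR  (c) S = 1.205 VA  (d) PF = 0.01825 (leading)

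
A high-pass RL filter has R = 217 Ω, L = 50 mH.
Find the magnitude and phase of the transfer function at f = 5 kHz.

Step 1 — Angular frequency: ω = 2π·5000 = 3.142e+04 rad/s.
Step 2 — Transfer function: H(jω) = jωL/(R + jωL).
Step 3 — Numerator jωL = j·1571; denominator R + jωL = 217 + j1571.
Step 4 — H = 0.9813 + j0.1356.
Step 5 — Magnitude: |H| = 0.9906 (-0.1 dB); phase: φ = 7.9°.

|H| = 0.9906 (-0.1 dB), φ = 7.9°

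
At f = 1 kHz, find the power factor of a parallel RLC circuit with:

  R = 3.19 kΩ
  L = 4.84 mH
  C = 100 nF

Step 1 — Angular frequency: ω = 2π·f = 2π·1000 = 6283 rad/s.
Step 2 — Component impedances:
  R: Z = R = 3190 Ω
  L: Z = jωL = j·6283·0.00484 = 0 + j30.41 Ω
  C: Z = 1/(jωC) = -j/(ω·C) = 0 - j1592 Ω
Step 3 — Parallel combination: 1/Z_total = 1/R + 1/L + 1/C; Z_total = 0.3013 + j31 Ω = 31∠89.4° Ω.
Step 4 — Power factor: PF = cos(φ) = Re(Z)/|Z| = 0.30128/31.002 = 0.009718.
Step 5 — Type: Im(Z) = 31 ⇒ lagging (phase φ = 89.4°).

PF = 0.009718 (lagging, φ = 89.4°)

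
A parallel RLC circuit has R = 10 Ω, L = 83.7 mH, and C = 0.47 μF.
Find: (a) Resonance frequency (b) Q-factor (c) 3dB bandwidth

Step 1 — Resonance: ω₀ = 1/√(LC) = 1/√(0.0837·4.7e-07) = 5042 rad/s.
Step 2 — f₀ = ω₀/(2π) = 802.4 Hz.
Step 3 — Parallel Q: Q = R/(ω₀L) = 10/(5042·0.0837) = 0.0237.
Step 4 — Bandwidth: Δω = ω₀/Q = 2.128e+05 rad/s; BW = Δω/(2π) = 3.386e+04 Hz.

(a) f₀ = 802.4 Hz  (b) Q = 0.0237  (c) BW = 3.386e+04 Hz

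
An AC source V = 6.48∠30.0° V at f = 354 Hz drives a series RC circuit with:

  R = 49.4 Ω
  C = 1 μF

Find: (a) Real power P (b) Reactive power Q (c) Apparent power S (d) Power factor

Step 1 — Angular frequency: ω = 2π·f = 2π·354 = 2224 rad/s.
Step 2 — Component impedances:
  R: Z = R = 49.4 Ω
  C: Z = 1/(jωC) = -j/(ω·C) = 0 - j449.6 Ω
Step 3 — Series combination: Z_total = R + C = 49.4 - j449.6 Ω = 452.3∠-83.7° Ω.
Step 4 — Source phasor: V = 6.48∠30.0° V = 5.612 + j3.24 V.
Step 5 — Current: I = V / Z = -0.005765 + j0.01312 A = 0.01433∠113.7° A.
Step 6 — Complex power: S = V·I* = 0.01014 - j0.09228 VA.
Step 7 — Real power: P = Re(S) = 0.01014 W.
Step 8 — Reactive power: Q = Im(S) = -0.09228 VAR.
Step 9 — Apparent power: |S| = 0.09284 VA.
Step 10 — Power factor: PF = P/|S| = 0.1092 (leading).

(a) P = 0.01014 W  (b) Q = -0.09228 VAR  (c) S = 0.09284 VA  (d) PF = 0.1092 (leading)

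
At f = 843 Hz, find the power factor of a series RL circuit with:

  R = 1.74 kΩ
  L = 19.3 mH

Step 1 — Angular frequency: ω = 2π·f = 2π·843 = 5297 rad/s.
Step 2 — Component impedances:
  R: Z = R = 1740 Ω
  L: Z = jωL = j·5297·0.0193 = 0 + j102.2 Ω
Step 3 — Series combination: Z_total = R + L = 1740 + j102.2 Ω = 1743∠3.4° Ω.
Step 4 — Power factor: PF = cos(φ) = Re(Z)/|Z| = 1740/1743 = 0.9983.
Step 5 — Type: Im(Z) = 102.2 ⇒ lagging (phase φ = 3.4°).

PF = 0.9983 (lagging, φ = 3.4°)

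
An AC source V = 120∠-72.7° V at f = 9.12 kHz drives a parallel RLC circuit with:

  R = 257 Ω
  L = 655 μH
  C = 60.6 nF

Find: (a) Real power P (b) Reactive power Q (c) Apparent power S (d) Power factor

Step 1 — Angular frequency: ω = 2π·f = 2π·9120 = 5.73e+04 rad/s.
Step 2 — Component impedances:
  R: Z = R = 257 Ω
  L: Z = jωL = j·5.73e+04·0.000655 = 0 + j37.53 Ω
  C: Z = 1/(jωC) = -j/(ω·C) = 0 - j288 Ω
Step 3 — Parallel combination: 1/Z_total = 1/R + 1/L + 1/C; Z_total = 7.049 + j41.97 Ω = 42.56∠80.5° Ω.
Step 4 — Source phasor: V = 120∠-72.7° V = 35.68 - j114.6 V.
Step 5 — Current: I = V / Z = -2.516 - j1.273 A = 2.819∠-153.2° A.
Step 6 — Complex power: S = V·I* = 56.03 + j333.7 VA.
Step 7 — Real power: P = Re(S) = 56.03 W.
Step 8 — Reactive power: Q = Im(S) = 333.7 VAR.
Step 9 — Apparent power: |S| = 338.3 VA.
Step 10 — Power factor: PF = P/|S| = 0.1656 (lagging).

(a) P = 56.03 W  (b) Q = 333.7 VAR  (c) S = 338.3 VA  (d) PF = 0.1656 (lagging)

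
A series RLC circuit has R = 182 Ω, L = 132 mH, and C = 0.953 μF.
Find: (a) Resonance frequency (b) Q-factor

Step 1 — Resonance condition Im(Z)=0 gives ω₀ = 1/√(LC).
Step 2 — ω₀ = 1/√(0.132·9.53e-07) = 2819 rad/s.
Step 3 — f₀ = ω₀/(2π) = 448.7 Hz.
Step 4 — Series Q: Q = ω₀L/R = 2819·0.132/182 = 2.045.

(a) f₀ = 448.7 Hz  (b) Q = 2.045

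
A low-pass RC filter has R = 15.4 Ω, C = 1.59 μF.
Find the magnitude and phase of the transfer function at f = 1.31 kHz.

Step 1 — Angular frequency: ω = 2π·1310 = 8231 rad/s.
Step 2 — Transfer function: H(jω) = 1/(1 + jωRC).
Step 3 — Denominator: 1 + jωRC = 1 + j·8231·15.4·1.59e-06 = 1 + j0.2015.
Step 4 — H = 0.961 - j0.1937.
Step 5 — Magnitude: |H| = 0.9803 (-0.2 dB); phase: φ = -11.4°.

|H| = 0.9803 (-0.2 dB), φ = -11.4°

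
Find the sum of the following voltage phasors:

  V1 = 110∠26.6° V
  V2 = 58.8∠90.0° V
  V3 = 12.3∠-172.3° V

Step 1 — Convert each phasor to rectangular form:
  V1 = 110·(cos(26.6°) + j·sin(26.6°)) = 98.36 + j49.25 V
  V2 = 58.8·(cos(90.0°) + j·sin(90.0°)) = 0 + j58.8 V
  V3 = 12.3·(cos(-172.3°) + j·sin(-172.3°)) = -12.19 - j1.648 V
Step 2 — Sum components: V_total = 86.17 + j106.4 V.
Step 3 — Convert to polar: |V_total| = 136.9 V, ∠V_total = 51.0°.

V_total = 136.9∠51.0° V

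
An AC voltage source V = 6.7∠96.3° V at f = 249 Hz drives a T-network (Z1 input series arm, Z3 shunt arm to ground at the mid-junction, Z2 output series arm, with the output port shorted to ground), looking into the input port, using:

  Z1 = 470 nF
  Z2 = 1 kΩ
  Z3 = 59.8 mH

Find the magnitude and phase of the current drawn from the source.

Step 1 — Angular frequency: ω = 2π·f = 2π·249 = 1565 rad/s.
Step 2 — Component impedances:
  Z1: Z = 1/(jωC) = -j/(ω·C) = 0 - j1360 Ω
  Z2: Z = R = 1000 Ω
  Z3: Z = jωL = j·1565·0.0598 = 0 + j93.56 Ω
Step 3 — With the output port shorted to ground, the output series arm Z2 runs from the junction to ground; the shunt arm Z3 also runs from the junction to ground. They appear in parallel: Z3 || Z2 = 8.677 + j92.75 Ω.
Step 4 — Series with input arm Z1: Z_in = Z1 + (Z3 || Z2) = 8.677 - j1267 Ω = 1267∠-89.6° Ω.
Step 5 — Source phasor: V = 6.7∠96.3° V = -0.7352 + j6.66 V.
Step 6 — Ohm's law: I = V / Z_total = (-0.7352 + j6.66) / (8.677 - j1267) = -0.005259 - j0.0005442 A.
Step 7 — Convert to polar: |I| = 0.005287 A, ∠I = -174.1°.

I = 0.005287∠-174.1° A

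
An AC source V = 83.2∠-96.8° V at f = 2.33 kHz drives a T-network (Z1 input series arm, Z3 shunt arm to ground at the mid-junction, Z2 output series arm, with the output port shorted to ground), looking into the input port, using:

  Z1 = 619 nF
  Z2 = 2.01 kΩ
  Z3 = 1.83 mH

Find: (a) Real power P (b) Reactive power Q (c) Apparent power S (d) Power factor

Step 1 — Angular frequency: ω = 2π·f = 2π·2330 = 1.464e+04 rad/s.
Step 2 — Component impedances:
  Z1: Z = 1/(jωC) = -j/(ω·C) = 0 - j110.4 Ω
  Z2: Z = R = 2010 Ω
  Z3: Z = jωL = j·1.464e+04·0.00183 = 0 + j26.79 Ω
Step 3 — With the output port shorted to ground, the output series arm Z2 runs from the junction to ground; the shunt arm Z3 also runs from the junction to ground. They appear in parallel: Z3 || Z2 = 0.357 + j26.79 Ω.
Step 4 — Series with input arm Z1: Z_in = Z1 + (Z3 || Z2) = 0.357 - j83.56 Ω = 83.56∠-89.8° Ω.
Step 5 — Source phasor: V = 83.2∠-96.8° V = -9.851 - j82.61 V.
Step 6 — Current: I = V / Z = 0.9881 - j0.1221 A = 0.9956∠-7.0° A.
Step 7 — Complex power: S = V·I* = 0.3539 - j82.84 VA.
Step 8 — Real power: P = Re(S) = 0.3539 W.
Step 9 — Reactive power: Q = Im(S) = -82.84 VAR.
Step 10 — Apparent power: |S| = 82.84 VA.
Step 11 — Power factor: PF = P/|S| = 0.004272 (leading).

(a) P = 0.3539 W  (b) Q = -82.84 VAR  (c) S = 82.84 VA  (d) PF = 0.004272 (leading)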